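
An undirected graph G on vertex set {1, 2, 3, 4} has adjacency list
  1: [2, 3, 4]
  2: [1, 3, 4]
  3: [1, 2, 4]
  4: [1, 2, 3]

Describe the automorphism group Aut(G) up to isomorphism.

All 4 vertices are pairwise adjacent: G = K_4. Every bijection on the vertex set is an automorphism of K_4; hence Aut(K_4) ≅ S_4, order 24.

the symmetric group on 4 letters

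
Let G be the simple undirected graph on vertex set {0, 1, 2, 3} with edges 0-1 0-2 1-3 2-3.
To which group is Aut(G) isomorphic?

G is 2-regular and connected on 4 vertices, i.e. the cycle C_4. C_4 has 4 rotations and 4 reflections, so Aut(C_4) ≅ D_4 of order 8.

the dihedral group of order 8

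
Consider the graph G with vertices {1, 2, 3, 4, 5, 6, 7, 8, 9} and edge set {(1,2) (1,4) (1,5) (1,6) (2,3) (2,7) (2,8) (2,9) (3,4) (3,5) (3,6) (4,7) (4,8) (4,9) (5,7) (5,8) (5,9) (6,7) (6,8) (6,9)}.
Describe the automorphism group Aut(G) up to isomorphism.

S_4 × S_5

The vertices split by degree into {2, 4, 5, 6} (degree 5) and {1, 3, 7, 8, 9} (degree 4); every edge runs between the two parts, so G is the complete bipartite graph K_{4,5}. The parts have unequal sizes, so no automorphism swaps them; each part is permuted independently, giving S_4 × S_5 of order 4!·5! = 2880.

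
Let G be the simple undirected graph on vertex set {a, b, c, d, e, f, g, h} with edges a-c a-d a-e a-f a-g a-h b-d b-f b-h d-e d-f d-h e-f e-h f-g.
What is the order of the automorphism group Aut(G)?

Degrees alone do not determine every vertex (e.g. d and f both have degree 5), but their neighbour-degree multisets differ: N(d) has degrees [3, 4, 4, 5, 6] while N(f) has degrees [2, 3, 4, 5, 6]. Repeating this refinement separates all vertices, so the only automorphism is the identity.

1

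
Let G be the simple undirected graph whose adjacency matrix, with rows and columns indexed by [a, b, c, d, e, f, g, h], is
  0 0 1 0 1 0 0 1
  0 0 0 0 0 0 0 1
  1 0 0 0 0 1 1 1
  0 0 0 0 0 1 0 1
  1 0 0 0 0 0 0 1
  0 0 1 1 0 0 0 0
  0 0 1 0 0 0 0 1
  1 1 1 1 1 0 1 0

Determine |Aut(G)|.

1

Degrees alone do not determine every vertex (e.g. d and e both have degree 2), but their neighbour-degree multisets differ: N(d) has degrees [2, 6] while N(e) has degrees [3, 6]. Repeating this refinement separates all vertices, so the only automorphism is the identity.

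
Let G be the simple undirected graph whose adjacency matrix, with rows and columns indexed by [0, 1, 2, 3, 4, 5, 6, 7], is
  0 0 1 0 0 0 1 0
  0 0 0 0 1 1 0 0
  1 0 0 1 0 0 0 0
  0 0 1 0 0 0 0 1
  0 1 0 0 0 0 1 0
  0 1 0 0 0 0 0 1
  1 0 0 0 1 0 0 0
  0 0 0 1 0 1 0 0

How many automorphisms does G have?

G is 2-regular and connected on 8 vertices, i.e. the cycle C_8. C_8 has 8 rotations and 8 reflections, so Aut(C_8) ≅ D_8 of order 16.

16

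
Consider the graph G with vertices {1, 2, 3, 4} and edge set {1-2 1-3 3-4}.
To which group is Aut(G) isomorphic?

Z_2

The degree sequence is [2, 1, 2, 1]; the two degree-1 vertices 2 and 4 are the ends of a path, so G = P_4. The only nontrivial automorphism of a path is the end-to-end reflection, so Aut(G) ≅ Z_2.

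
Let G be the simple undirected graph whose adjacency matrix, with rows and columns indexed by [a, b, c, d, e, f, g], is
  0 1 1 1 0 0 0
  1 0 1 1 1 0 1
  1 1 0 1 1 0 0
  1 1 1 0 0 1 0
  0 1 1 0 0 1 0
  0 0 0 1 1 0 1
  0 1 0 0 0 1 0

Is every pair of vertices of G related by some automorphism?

No

Vertex b is the only vertex of degree 5, so every automorphism fixes it; G is not vertex-transitive.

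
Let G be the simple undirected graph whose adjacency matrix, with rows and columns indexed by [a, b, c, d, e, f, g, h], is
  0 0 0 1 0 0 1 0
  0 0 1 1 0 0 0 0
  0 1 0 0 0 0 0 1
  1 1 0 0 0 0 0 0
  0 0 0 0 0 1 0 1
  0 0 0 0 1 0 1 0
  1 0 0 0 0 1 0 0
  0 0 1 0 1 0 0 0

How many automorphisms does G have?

16

G is 2-regular and connected on 8 vertices, i.e. the cycle C_8. The automorphisms of the 8-cycle are exactly the symmetries of a regular 8-gon: the dihedral group D_8, |D_8| = 16.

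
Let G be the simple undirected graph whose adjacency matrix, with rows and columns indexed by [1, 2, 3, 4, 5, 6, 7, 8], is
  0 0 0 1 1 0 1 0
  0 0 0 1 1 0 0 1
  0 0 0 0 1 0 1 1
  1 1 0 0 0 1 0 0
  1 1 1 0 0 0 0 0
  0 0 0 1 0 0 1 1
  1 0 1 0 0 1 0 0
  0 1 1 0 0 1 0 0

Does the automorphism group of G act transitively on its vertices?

Yes

G is 3-regular and bipartite on 2^3 = 8 vertices with girth 4; it is the hypercube graph Q_3. Aut(Q_3) consists of the signed permutations of the 3 coordinate axes: 3! permutations times 2^3 sign flips, so |Aut| = 2^3·3! = 48. This group acts transitively on the 8 vertices.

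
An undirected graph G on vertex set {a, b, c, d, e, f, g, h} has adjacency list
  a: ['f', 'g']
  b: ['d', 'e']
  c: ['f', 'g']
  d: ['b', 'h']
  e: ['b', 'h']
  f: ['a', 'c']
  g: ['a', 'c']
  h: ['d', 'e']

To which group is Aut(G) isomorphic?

(D_4 × D_4) ⋊ Z_2

G has two connected components, {a, c, f, g} and {b, d, e, h}; each is 2-regular, so G = C_4 ⊔ C_4. With two isomorphic components, Aut(G) = Aut(C_4) ≀ S_2 = (D_4 × D_4) ⋊ Z_2: permute each cycle by D_4, then optionally swap the two cycles. Order 2·(2·4)² = 128.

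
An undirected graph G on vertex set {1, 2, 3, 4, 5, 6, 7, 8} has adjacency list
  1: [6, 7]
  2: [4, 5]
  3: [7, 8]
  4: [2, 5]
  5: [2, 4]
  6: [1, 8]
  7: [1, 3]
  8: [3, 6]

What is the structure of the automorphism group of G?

D_3 × D_5

G has two connected components, {1, 3, 6, 7, 8} and {2, 4, 5}; each is 2-regular, so G = C_5 ⊔ C_3. No automorphism exchanges components of different sizes, hence Aut(G) is the direct product D_3 × D_5, order 60.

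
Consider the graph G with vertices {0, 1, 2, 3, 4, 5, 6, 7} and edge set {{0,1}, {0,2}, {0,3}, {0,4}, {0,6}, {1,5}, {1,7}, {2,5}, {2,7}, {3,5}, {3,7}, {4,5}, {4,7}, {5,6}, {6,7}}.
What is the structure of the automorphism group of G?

S_5 × S_3

The vertices split by degree into {0, 5, 7} (degree 5) and {1, 2, 3, 4, 6} (degree 3); every edge runs between the two parts, so G is the complete bipartite graph K_{3,5}. Automorphisms preserve the bipartition setwise (since the parts differ in size) and act as S_5 × S_3 within it; |Aut| = 720.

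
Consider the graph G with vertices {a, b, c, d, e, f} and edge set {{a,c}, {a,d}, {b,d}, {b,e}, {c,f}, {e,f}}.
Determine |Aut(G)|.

G is 2-regular and connected on 6 vertices, i.e. the cycle C_6. The automorphisms of the 6-cycle are exactly the symmetries of a regular 6-gon: the dihedral group D_6, |D_6| = 12.

12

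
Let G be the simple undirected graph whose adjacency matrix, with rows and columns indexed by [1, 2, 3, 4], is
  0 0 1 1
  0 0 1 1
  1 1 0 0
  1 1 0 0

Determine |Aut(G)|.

G is 2-regular and bipartite with parts {1, 2} and {3, 4} (each part is independent and every cross-pair is an edge), so G = K_{2,2}. Each part can be permuted independently (S_2 × S_2) and the two equal-size parts can also be swapped, giving (S_2 × S_2) ⋊ Z_2 of order 2·(2!)² = 8.

8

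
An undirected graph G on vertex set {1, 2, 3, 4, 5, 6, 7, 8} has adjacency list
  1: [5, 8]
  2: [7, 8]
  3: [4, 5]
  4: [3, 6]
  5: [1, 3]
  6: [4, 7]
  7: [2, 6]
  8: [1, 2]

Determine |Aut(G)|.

16

G is 2-regular and connected on 8 vertices, i.e. the cycle C_8. C_8 has 8 rotations and 8 reflections, so Aut(C_8) ≅ D_8 of order 16.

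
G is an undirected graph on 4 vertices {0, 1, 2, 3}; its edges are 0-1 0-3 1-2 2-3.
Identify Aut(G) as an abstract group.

the dihedral group of order 8

Every vertex has degree 2 and the graph is connected, so G is the 4-cycle C_4. C_4 has 4 rotations and 4 reflections, so Aut(C_4) ≅ D_4 of order 8.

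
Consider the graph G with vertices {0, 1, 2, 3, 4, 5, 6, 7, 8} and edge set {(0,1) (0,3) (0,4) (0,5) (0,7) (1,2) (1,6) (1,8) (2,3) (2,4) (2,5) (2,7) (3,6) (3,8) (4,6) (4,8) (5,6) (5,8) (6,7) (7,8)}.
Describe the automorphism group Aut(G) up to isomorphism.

The vertices split by degree into {0, 2, 6, 8} (degree 5) and {1, 3, 4, 5, 7} (degree 4); every edge runs between the two parts, so G is the complete bipartite graph K_{4,5}. The parts have unequal sizes, so no automorphism swaps them; each part is permuted independently, giving S_5 × S_4 of order 5!·4! = 2880.

S_5 × S_4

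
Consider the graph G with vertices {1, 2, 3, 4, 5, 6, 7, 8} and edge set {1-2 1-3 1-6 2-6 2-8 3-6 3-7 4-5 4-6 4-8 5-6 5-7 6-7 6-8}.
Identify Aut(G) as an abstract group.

D_7

Vertex 6 is the unique vertex of degree 7; the remaining 7 vertices each have degree 3 and induce a cycle, so G is the wheel on 8 vertices with hub 6. With the hub fixed, the remaining symmetry is that of the rim cycle C_7, giving the dihedral group D_7.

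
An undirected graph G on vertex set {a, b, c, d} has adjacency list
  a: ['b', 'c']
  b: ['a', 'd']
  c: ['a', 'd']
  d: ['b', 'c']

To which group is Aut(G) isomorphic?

the dihedral group of order 8

G is 2-regular and connected on 4 vertices, i.e. the cycle C_4. The automorphisms of the 4-cycle are exactly the symmetries of a regular 4-gon: the dihedral group D_4, |D_4| = 8.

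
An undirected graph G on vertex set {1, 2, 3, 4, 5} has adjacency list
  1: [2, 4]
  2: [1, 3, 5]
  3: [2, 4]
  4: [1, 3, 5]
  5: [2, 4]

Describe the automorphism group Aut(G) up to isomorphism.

The vertices split by degree into {2, 4} (degree 3) and {1, 3, 5} (degree 2); every edge runs between the two parts, so G is the complete bipartite graph K_{2,3}. Automorphisms preserve the bipartition setwise (since the parts differ in size) and act as S_3 × S_2 within it; |Aut| = 12.

S_3 × S_2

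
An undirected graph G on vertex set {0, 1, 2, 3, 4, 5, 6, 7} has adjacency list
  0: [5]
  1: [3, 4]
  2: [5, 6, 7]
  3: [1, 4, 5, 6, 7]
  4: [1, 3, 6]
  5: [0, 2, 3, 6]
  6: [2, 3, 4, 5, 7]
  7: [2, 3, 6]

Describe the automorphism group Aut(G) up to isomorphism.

the trivial group

Degrees alone do not determine every vertex (e.g. 2 and 4 both have degree 3), but their neighbour-degree multisets differ: N(2) has degrees [3, 4, 5] while N(4) has degrees [2, 5, 5]. Repeating this refinement separates all vertices, so the only automorphism is the identity.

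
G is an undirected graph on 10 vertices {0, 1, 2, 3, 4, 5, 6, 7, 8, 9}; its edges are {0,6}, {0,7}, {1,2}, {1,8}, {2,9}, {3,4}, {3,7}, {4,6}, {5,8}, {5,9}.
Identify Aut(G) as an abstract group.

(D_5 × D_5) ⋊ Z_2

G has two connected components, {1, 2, 5, 8, 9} and {0, 3, 4, 6, 7}; each is 2-regular, so G = C_5 ⊔ C_5. With two isomorphic components, Aut(G) = Aut(C_5) ≀ S_2 = (D_5 × D_5) ⋊ Z_2: permute each cycle by D_5, then optionally swap the two cycles. Order 2·(2·5)² = 200.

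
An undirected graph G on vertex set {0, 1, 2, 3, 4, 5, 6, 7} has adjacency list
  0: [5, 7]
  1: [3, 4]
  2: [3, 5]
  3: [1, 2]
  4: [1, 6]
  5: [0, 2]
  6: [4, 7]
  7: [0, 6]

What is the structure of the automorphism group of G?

Every vertex has degree 2 and the graph is connected, so G is the 8-cycle C_8. The automorphisms of the 8-cycle are exactly the symmetries of a regular 8-gon: the dihedral group D_8, |D_8| = 16.

the dihedral group of order 16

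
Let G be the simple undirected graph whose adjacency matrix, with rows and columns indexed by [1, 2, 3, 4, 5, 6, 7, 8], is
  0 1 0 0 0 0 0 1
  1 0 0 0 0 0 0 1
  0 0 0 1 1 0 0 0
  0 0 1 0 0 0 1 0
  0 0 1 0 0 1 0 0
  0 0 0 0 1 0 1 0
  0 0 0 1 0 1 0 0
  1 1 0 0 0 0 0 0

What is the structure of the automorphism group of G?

G has two connected components, {3, 4, 5, 6, 7} and {1, 2, 8}; each is 2-regular, so G = C_5 ⊔ C_3. No automorphism exchanges components of different sizes, hence Aut(G) is the direct product D_3 × D_5, order 60.

D_3 × D_5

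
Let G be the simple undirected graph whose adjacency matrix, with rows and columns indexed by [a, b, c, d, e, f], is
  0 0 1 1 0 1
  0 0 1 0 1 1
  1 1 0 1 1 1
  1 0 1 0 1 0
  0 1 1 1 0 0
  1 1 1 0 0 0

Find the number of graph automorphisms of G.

Vertex c is the unique vertex of degree 5; the remaining 5 vertices each have degree 3 and induce a cycle, so G is the wheel on 6 vertices with hub c. With the hub fixed, the remaining symmetry is that of the rim cycle C_5, giving the dihedral group D_5.

10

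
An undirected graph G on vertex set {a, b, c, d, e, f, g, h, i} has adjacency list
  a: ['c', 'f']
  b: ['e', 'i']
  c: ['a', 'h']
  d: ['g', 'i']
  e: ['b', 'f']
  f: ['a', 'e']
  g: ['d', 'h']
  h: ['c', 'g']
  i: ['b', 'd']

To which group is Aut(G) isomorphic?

Every vertex has degree 2 and the graph is connected, so G is the 9-cycle C_9. The automorphisms of the 9-cycle are exactly the symmetries of a regular 9-gon: the dihedral group D_9, |D_9| = 18.

the dihedral group of order 18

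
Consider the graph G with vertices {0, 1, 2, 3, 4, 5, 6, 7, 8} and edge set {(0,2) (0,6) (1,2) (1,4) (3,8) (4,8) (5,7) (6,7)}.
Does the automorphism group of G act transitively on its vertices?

Automorphisms preserve degree, but G has vertices of degree 1 and vertices of degree 2; no automorphism maps one to the other, so G is not vertex-transitive.

No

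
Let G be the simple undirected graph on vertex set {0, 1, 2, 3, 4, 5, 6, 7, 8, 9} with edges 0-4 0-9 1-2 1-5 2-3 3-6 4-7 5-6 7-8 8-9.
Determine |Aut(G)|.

G has two connected components, {0, 4, 7, 8, 9} and {1, 2, 3, 5, 6}; each is 2-regular, so G = C_5 ⊔ C_5. Aut of a disjoint union of two copies of C_5 is the wreath product D_5 ≀ Z_2, of order 2·10² = 200.

200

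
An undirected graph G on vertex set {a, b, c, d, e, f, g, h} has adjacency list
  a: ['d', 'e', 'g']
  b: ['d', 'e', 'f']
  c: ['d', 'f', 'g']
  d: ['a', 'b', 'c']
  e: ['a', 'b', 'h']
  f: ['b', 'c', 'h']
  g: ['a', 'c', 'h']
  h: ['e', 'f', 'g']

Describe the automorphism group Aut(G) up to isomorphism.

Z_2^3 ⋊ S_3

G is 3-regular and bipartite on 2^3 = 8 vertices with girth 4; it is the hypercube graph Q_3. Aut(Q_3) consists of the signed permutations of the 3 coordinate axes: 3! permutations times 2^3 sign flips, so |Aut| = 2^3·3! = 48.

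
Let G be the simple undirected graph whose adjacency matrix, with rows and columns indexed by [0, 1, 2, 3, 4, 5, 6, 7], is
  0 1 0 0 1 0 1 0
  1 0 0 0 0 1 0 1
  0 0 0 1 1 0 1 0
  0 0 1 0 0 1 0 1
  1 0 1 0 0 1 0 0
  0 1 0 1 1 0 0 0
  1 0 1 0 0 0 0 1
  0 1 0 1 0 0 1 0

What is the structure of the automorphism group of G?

G is 3-regular and bipartite on 2^3 = 8 vertices with girth 4; it is the hypercube graph Q_3. Aut(Q_3) consists of the signed permutations of the 3 coordinate axes: 3! permutations times 2^3 sign flips, so |Aut| = 2^3·3! = 48.

the hyperoctahedral group B_3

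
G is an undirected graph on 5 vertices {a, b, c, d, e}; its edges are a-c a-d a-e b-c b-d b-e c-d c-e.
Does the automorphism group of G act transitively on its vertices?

No

Vertex c is the only vertex of degree 4, so every automorphism fixes it; G is not vertex-transitive.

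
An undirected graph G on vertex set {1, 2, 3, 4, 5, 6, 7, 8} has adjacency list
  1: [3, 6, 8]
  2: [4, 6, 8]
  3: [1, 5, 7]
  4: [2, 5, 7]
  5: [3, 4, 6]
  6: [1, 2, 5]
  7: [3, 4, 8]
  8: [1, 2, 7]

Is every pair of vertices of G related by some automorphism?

G is 3-regular and bipartite on 2^3 = 8 vertices with girth 4; it is the hypercube graph Q_3. Aut(Q_3) consists of the signed permutations of the 3 coordinate axes: 3! permutations times 2^3 sign flips, so |Aut| = 2^3·3! = 48. Under this action every vertex can be carried to every other, so G is vertex-transitive.

Yes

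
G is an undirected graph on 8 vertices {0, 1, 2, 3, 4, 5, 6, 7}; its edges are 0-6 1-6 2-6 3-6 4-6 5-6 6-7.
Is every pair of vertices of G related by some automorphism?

No

Vertex 6 is the only vertex of degree 7, so every automorphism fixes it; G is not vertex-transitive.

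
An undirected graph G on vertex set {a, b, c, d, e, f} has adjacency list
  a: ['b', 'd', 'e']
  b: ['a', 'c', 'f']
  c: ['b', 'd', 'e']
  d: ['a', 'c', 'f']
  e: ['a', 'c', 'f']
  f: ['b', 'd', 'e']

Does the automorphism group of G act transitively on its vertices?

Yes

G is 3-regular and bipartite with parts {a, c, f} and {b, d, e} (each part is independent and every cross-pair is an edge), so G = K_{3,3}. Aut(K_{3,3}) is the wreath product S_3 ≀ Z_2: permute within each part, then optionally swap the parts; |Aut| = 2·(3!)² = 72. This group acts transitively on the 6 vertices.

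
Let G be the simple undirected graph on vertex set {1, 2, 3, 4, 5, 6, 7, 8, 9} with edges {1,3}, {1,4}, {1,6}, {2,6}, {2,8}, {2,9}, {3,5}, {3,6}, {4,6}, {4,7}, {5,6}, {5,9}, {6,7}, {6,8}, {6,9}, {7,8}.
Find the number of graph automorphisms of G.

16

Vertex 6 is the unique vertex of degree 8; the remaining 8 vertices each have degree 3 and induce a cycle, so G is the wheel on 9 vertices with hub 6. With the hub fixed, the remaining symmetry is that of the rim cycle C_8, giving the dihedral group D_8.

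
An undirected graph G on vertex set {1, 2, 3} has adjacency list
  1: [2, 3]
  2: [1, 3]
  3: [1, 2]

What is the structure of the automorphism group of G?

S_3

Every vertex has degree 2, so G is the complete graph K_3. Any permutation of the 3 vertices preserves K_3, so Aut(K_3) = S_3 of order 3! = 6.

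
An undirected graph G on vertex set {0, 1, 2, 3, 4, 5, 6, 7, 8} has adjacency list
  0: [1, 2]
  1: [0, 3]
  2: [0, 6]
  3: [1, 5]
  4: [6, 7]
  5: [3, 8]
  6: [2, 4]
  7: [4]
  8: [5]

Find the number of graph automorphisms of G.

The degree sequence is [2, 2, 2, 2, 2, 2, 2, 1, 1]; the two degree-1 vertices 7 and 8 are the ends of a path, so G = P_9. The only nontrivial automorphism of a path is the end-to-end reflection, so Aut(G) ≅ Z_2.

2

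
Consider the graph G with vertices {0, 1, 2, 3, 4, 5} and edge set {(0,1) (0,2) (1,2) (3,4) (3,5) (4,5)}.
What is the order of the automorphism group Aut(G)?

G has two connected components, {0, 1, 2} and {3, 4, 5}; each is 2-regular, so G = C_3 ⊔ C_3. Aut of a disjoint union of two copies of C_3 is the wreath product D_3 ≀ Z_2, of order 2·6² = 72.

72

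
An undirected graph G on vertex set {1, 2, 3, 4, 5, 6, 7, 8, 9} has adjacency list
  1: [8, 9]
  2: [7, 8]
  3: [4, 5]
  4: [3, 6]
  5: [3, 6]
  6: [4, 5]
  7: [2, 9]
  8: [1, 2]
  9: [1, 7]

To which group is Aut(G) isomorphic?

D_4 × D_5

G has two connected components, {1, 2, 7, 8, 9} and {3, 4, 5, 6}; each is 2-regular, so G = C_5 ⊔ C_4. The components are non-isomorphic (different sizes), so Aut(G) = Aut(C_4) × Aut(C_5) = D_4 × D_5 of order 8·10 = 80.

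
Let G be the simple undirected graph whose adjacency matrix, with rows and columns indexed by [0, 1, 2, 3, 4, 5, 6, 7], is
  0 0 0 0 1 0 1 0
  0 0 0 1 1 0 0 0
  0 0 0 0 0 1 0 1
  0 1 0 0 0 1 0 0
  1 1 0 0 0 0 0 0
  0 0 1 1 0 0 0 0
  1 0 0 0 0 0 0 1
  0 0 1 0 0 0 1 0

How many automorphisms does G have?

16

Every vertex has degree 2 and the graph is connected, so G is the 8-cycle C_8. C_8 has 8 rotations and 8 reflections, so Aut(C_8) ≅ D_8 of order 16.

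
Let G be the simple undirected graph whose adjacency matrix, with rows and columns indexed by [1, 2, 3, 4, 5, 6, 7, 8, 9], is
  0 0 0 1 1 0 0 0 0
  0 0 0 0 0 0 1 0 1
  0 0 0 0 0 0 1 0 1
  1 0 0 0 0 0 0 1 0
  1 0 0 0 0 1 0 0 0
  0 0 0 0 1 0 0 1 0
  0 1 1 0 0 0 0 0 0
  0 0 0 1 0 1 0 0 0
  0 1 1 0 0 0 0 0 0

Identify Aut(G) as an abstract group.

G has two connected components, {1, 4, 5, 6, 8} and {2, 3, 7, 9}; each is 2-regular, so G = C_5 ⊔ C_4. The components are non-isomorphic (different sizes), so Aut(G) = Aut(C_4) × Aut(C_5) = D_4 × D_5 of order 8·10 = 80.

D_4 × D_5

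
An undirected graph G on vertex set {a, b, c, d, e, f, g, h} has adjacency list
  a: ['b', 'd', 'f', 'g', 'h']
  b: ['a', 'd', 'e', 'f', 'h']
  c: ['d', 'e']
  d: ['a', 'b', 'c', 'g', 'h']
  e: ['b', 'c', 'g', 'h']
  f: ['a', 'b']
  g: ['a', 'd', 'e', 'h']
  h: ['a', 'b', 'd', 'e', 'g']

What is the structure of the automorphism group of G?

{e}

The degree sequence is [5, 5, 2, 5, 4, 2, 4, 5]. Checking the degree-preserving permutations of the vertex set shows that none except the identity preserves every edge, so Aut(G) is trivial.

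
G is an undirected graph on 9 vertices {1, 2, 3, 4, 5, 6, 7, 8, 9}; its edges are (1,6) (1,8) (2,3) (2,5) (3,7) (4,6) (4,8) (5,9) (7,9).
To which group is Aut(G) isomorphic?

D_4 × D_5

G has two connected components, {2, 3, 5, 7, 9} and {1, 4, 6, 8}; each is 2-regular, so G = C_5 ⊔ C_4. No automorphism exchanges components of different sizes, hence Aut(G) is the direct product D_4 × D_5, order 80.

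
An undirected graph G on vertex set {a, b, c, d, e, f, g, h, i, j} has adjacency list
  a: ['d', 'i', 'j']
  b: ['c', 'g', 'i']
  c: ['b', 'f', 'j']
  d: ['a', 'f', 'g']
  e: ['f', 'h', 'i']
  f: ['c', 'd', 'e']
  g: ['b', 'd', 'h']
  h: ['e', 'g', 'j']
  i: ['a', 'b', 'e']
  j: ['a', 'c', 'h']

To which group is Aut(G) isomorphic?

G is 3-regular on 10 vertices with no triangles and no 4-cycles (girth 5): this is the Petersen graph. Viewing the Petersen graph as the Kneser graph K(5,2) — vertices are 2-subsets of {1,…,5}, edges join disjoint pairs — its automorphisms are exactly the permutations of the 5-element set, so Aut ≅ S_5 of order 120.

the symmetric group S_5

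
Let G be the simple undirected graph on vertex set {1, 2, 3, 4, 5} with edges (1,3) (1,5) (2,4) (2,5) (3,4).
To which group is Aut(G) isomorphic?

the dihedral group of order 10

G is 2-regular and connected on 5 vertices, i.e. the cycle C_5. C_5 has 5 rotations and 5 reflections, so Aut(C_5) ≅ D_5 of order 10.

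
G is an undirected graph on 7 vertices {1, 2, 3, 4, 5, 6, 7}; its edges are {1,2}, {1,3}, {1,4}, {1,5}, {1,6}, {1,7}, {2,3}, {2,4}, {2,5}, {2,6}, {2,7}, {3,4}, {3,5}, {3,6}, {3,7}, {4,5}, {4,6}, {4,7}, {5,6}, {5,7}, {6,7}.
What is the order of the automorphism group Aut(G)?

Every vertex has degree 6, so G is the complete graph K_7. Every bijection on the vertex set is an automorphism of K_7; hence Aut(K_7) ≅ S_7, order 5040.

5040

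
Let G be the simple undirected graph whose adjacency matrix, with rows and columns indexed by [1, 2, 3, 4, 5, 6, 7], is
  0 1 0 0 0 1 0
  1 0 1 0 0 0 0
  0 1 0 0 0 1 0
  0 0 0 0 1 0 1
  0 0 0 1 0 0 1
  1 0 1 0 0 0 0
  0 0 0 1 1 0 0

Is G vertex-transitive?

No

G has two connected components, {1, 2, 3, 6} and {4, 5, 7}; each is 2-regular, so G = C_4 ⊔ C_3. The orbit of 1 under Aut(G) is {1, 2, 3, 6}, which does not contain 4, so G is not vertex-transitive.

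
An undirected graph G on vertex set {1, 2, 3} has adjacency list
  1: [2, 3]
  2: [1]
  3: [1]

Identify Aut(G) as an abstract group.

The degree sequence is [2, 1, 1]; the two degree-1 vertices 2 and 3 are the ends of a path, so G = P_3. The only nontrivial automorphism of a path is the end-to-end reflection, so Aut(G) ≅ Z_2.

the cyclic group of order 2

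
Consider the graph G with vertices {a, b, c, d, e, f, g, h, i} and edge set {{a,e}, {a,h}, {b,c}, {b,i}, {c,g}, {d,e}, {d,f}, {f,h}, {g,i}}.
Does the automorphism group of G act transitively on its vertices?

No

G has two connected components, {a, d, e, f, h} and {b, c, g, i}; each is 2-regular, so G = C_5 ⊔ C_4. The orbit of a under Aut(G) is {a, d, e, f, h}, which does not contain b, so G is not vertex-transitive.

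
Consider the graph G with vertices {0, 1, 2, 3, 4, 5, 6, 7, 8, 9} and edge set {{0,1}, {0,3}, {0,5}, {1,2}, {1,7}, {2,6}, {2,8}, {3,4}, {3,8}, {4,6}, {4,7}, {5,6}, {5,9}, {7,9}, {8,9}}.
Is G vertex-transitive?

G is 3-regular on 10 vertices with no triangles and no 4-cycles (girth 5): this is the Petersen graph. Viewing the Petersen graph as the Kneser graph K(5,2) — vertices are 2-subsets of {1,…,5}, edges join disjoint pairs — its automorphisms are exactly the permutations of the 5-element set, so Aut ≅ S_5 of order 120. Under this action every vertex can be carried to every other, so G is vertex-transitive.

Yes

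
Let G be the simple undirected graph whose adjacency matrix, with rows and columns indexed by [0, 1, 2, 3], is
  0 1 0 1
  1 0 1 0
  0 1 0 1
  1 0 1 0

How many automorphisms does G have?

G is 2-regular and bipartite on 2^2 = 4 vertices with girth 4; it is the hypercube graph Q_2. Aut(Q_2) consists of the signed permutations of the 2 coordinate axes: 2! permutations times 2^2 sign flips, so |Aut| = 2^2·2! = 8.

8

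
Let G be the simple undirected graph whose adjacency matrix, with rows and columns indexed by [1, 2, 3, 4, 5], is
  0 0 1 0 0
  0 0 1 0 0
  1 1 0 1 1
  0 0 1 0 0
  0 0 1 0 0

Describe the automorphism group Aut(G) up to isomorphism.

S_4

Vertex 3 has degree 4 and every other vertex has degree 1, so G is the star K_{1,4} with centre 3. The 4 leaves are pairwise interchangeable while the centre is fixed, giving Aut(G) = S_4.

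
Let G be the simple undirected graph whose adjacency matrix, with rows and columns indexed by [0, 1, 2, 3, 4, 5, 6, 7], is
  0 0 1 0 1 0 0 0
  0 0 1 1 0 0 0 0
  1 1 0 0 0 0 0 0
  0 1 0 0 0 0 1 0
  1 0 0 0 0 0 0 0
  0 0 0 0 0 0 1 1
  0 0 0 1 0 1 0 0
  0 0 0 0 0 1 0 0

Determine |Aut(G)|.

The degree sequence is [2, 2, 2, 2, 1, 2, 2, 1]; the two degree-1 vertices 4 and 7 are the ends of a path, so G = P_8. A path has exactly one nontrivial symmetry — reversal — giving Aut(G) of order 2.

2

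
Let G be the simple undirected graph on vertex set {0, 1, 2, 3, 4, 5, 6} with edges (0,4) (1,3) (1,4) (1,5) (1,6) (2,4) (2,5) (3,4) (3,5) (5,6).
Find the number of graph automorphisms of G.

The degree sequence is [1, 4, 2, 3, 4, 4, 2]. Checking the degree-preserving permutations of the vertex set shows that none except the identity preserves every edge, so Aut(G) is trivial.

1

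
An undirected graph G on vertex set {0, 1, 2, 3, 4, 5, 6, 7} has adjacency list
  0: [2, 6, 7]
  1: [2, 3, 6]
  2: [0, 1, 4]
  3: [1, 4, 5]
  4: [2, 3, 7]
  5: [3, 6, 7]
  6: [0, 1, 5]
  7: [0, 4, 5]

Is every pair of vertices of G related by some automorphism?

G is 3-regular and bipartite on 2^3 = 8 vertices with girth 4; it is the hypercube graph Q_3. The symmetry group of the 3-cube is the hyperoctahedral group B_3 = Z_2 ≀ S_3, of order 2^3·3! = 48. Under this action every vertex can be carried to every other, so G is vertex-transitive.

Yes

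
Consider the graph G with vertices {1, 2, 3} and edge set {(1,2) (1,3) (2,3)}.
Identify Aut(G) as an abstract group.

All 3 vertices are pairwise adjacent: G = K_3. Any permutation of the 3 vertices preserves K_3, so Aut(K_3) = S_3 of order 3! = 6.

the symmetric group on 3 letters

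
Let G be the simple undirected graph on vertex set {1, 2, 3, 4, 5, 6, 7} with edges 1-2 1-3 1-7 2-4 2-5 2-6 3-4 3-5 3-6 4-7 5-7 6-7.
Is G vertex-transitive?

Automorphisms preserve degree, but G has vertices of degree 3 and vertices of degree 4; no automorphism maps one to the other, so G is not vertex-transitive.

No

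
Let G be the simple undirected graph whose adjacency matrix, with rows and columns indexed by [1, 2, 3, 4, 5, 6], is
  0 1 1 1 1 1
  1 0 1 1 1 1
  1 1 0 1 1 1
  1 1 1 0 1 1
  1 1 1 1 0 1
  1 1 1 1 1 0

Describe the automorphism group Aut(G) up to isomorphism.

S_6

Every vertex has degree 5, so G is the complete graph K_6. Any permutation of the 6 vertices preserves K_6, so Aut(K_6) = S_6 of order 6! = 720.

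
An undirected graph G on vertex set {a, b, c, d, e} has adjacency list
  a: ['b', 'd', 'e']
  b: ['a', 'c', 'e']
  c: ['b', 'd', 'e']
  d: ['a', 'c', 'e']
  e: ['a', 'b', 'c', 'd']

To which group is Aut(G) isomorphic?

D_4

Vertex e is the unique vertex of degree 4; the remaining 4 vertices each have degree 3 and induce a cycle, so G is the wheel on 5 vertices with hub e. Every automorphism fixes the hub and acts on the rim 4-cycle, so Aut(G) ≅ Aut(C_4) = D_4 of order 8.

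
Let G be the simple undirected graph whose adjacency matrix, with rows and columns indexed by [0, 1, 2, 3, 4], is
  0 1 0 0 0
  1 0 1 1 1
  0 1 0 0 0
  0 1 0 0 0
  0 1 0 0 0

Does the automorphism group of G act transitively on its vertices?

Vertex 1 is the only vertex of degree 4, so every automorphism fixes it; G is not vertex-transitive.

No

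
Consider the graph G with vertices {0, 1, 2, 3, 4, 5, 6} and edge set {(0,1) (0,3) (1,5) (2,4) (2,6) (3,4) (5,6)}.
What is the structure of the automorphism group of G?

Every vertex has degree 2 and the graph is connected, so G is the 7-cycle C_7. The automorphisms of the 7-cycle are exactly the symmetries of a regular 7-gon: the dihedral group D_7, |D_7| = 14.

D_7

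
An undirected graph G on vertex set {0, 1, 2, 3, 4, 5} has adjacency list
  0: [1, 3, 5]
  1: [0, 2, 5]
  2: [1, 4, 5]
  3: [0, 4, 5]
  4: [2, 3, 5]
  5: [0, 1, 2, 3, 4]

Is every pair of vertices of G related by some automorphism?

Vertex 5 is the only vertex of degree 5, so every automorphism fixes it; G is not vertex-transitive.

No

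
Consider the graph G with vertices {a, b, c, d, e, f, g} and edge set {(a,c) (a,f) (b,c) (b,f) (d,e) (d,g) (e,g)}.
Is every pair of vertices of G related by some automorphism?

G has two connected components, {a, b, c, f} and {d, e, g}; each is 2-regular, so G = C_4 ⊔ C_3. The orbit of a under Aut(G) is {a, b, c, f}, which does not contain d, so G is not vertex-transitive.

No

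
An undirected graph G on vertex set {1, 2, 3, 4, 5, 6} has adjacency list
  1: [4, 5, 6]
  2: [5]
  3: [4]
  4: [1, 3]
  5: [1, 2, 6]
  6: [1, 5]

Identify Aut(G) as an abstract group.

the trivial group

Degrees alone do not determine every vertex (e.g. 1 and 5 both have degree 3), but their neighbour-degree multisets differ: N(1) has degrees [2, 2, 3] while N(5) has degrees [1, 2, 3]. Repeating this refinement separates all vertices, so the only automorphism is the identity.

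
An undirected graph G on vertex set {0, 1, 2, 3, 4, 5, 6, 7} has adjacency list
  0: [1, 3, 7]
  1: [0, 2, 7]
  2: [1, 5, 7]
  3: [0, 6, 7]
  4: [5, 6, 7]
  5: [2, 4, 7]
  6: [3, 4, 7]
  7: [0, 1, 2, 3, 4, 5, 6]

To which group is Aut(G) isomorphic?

D_7

Vertex 7 is the unique vertex of degree 7; the remaining 7 vertices each have degree 3 and induce a cycle, so G is the wheel on 8 vertices with hub 7. Every automorphism fixes the hub and acts on the rim 7-cycle, so Aut(G) ≅ Aut(C_7) = D_7 of order 14.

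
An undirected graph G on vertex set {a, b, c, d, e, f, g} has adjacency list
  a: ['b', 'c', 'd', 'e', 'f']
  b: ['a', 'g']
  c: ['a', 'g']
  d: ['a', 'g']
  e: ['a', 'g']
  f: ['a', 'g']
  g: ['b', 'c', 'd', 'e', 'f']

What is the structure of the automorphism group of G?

The vertices split by degree into {a, g} (degree 5) and {b, c, d, e, f} (degree 2); every edge runs between the two parts, so G is the complete bipartite graph K_{2,5}. The parts have unequal sizes, so no automorphism swaps them; each part is permuted independently, giving S_2 × S_5 of order 2!·5! = 240.

S_2 × S_5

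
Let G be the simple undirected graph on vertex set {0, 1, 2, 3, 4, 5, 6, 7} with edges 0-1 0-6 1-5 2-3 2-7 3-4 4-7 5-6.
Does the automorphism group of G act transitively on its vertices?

G has two connected components, {2, 3, 4, 7} and {0, 1, 5, 6}; each is 2-regular, so G = C_4 ⊔ C_4. Aut of a disjoint union of two copies of C_4 is the wreath product D_4 ≀ Z_2, of order 2·8² = 128. This group acts transitively on the 8 vertices.

Yes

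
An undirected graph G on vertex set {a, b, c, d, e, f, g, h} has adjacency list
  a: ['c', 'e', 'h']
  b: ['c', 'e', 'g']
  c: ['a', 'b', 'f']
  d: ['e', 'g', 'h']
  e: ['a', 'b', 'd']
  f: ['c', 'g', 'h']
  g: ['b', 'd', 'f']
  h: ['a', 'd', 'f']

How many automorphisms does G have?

48

G is 3-regular and bipartite on 2^3 = 8 vertices with girth 4; it is the hypercube graph Q_3. Aut(Q_3) consists of the signed permutations of the 3 coordinate axes: 3! permutations times 2^3 sign flips, so |Aut| = 2^3·3! = 48.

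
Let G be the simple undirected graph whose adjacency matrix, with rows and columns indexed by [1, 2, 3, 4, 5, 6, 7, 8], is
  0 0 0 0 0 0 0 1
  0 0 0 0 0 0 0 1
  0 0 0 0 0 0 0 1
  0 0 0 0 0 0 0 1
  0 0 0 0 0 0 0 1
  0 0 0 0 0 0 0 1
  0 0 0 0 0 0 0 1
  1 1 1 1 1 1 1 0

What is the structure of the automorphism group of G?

the symmetric group on 7 letters

Vertex 8 has degree 7 and every other vertex has degree 1, so G is the star K_{1,7} with centre 8. Any automorphism fixes the centre and permutes the 7 leaves freely, so Aut(G) ≅ S_7 of order 7! = 5040.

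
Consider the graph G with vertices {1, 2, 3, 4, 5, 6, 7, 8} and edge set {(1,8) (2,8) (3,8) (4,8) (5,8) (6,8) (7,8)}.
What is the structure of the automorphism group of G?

S_7

Vertex 8 has degree 7 and every other vertex has degree 1, so G is the star K_{1,7} with centre 8. The 7 leaves are pairwise interchangeable while the centre is fixed, giving Aut(G) = S_7.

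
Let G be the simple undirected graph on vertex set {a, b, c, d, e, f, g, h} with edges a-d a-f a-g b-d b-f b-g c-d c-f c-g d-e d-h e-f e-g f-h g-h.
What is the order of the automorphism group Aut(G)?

The vertices split by degree into {d, f, g} (degree 5) and {a, b, c, e, h} (degree 3); every edge runs between the two parts, so G is the complete bipartite graph K_{3,5}. Automorphisms preserve the bipartition setwise (since the parts differ in size) and act as S_5 × S_3 within it; |Aut| = 720.

720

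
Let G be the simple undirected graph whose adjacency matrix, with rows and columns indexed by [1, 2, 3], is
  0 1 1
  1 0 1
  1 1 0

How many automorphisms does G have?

6

All 3 vertices are pairwise adjacent: G = K_3. Any permutation of the 3 vertices preserves K_3, so Aut(K_3) = S_3 of order 3! = 6.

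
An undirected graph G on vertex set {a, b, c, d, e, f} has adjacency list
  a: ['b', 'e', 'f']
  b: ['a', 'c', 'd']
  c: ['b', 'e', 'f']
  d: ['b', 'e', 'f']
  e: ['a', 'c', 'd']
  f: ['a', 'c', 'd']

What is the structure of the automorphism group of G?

S_3 ≀ Z_2

G is 3-regular and bipartite with parts {b, e, f} and {a, c, d} (each part is independent and every cross-pair is an edge), so G = K_{3,3}. Aut(K_{3,3}) is the wreath product S_3 ≀ Z_2: permute within each part, then optionally swap the parts; |Aut| = 2·(3!)² = 72.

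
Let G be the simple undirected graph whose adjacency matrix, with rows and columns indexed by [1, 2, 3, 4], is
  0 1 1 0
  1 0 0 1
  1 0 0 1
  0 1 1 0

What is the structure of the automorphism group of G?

G is 2-regular and connected on 4 vertices, i.e. the cycle C_4. The automorphisms of the 4-cycle are exactly the symmetries of a regular 4-gon: the dihedral group D_4, |D_4| = 8.

D_4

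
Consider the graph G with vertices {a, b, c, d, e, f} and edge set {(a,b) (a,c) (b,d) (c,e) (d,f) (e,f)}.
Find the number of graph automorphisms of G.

G is 2-regular and connected on 6 vertices, i.e. the cycle C_6. The automorphisms of the 6-cycle are exactly the symmetries of a regular 6-gon: the dihedral group D_6, |D_6| = 12.

12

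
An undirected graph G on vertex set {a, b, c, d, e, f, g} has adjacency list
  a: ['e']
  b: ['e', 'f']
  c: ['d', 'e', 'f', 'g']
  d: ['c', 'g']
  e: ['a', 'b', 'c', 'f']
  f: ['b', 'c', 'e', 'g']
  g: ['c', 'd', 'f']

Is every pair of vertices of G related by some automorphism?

Vertex a is the only vertex of degree 1, so every automorphism fixes it; G is not vertex-transitive.

No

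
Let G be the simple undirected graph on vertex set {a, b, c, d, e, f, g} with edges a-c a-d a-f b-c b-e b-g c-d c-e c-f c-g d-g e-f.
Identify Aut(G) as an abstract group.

D_6

Vertex c is the unique vertex of degree 6; the remaining 6 vertices each have degree 3 and induce a cycle, so G is the wheel on 7 vertices with hub c. Every automorphism fixes the hub and acts on the rim 6-cycle, so Aut(G) ≅ Aut(C_6) = D_6 of order 12.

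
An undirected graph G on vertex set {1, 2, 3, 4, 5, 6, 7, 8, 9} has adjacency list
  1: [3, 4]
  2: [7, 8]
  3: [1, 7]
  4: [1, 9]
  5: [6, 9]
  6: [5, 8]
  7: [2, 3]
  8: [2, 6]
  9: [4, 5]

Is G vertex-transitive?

Yes

G is 2-regular and connected on 9 vertices, i.e. the cycle C_9. C_9 has 9 rotations and 9 reflections, so Aut(C_9) ≅ D_9 of order 18. Under this action every vertex can be carried to every other, so G is vertex-transitive.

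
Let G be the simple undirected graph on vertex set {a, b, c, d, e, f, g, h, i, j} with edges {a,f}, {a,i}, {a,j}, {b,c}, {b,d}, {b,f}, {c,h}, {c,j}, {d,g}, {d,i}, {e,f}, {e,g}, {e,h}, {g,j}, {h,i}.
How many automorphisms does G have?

120

G is 3-regular on 10 vertices with no triangles and no 4-cycles (girth 5): this is the Petersen graph. Viewing the Petersen graph as the Kneser graph K(5,2) — vertices are 2-subsets of {1,…,5}, edges join disjoint pairs — its automorphisms are exactly the permutations of the 5-element set, so Aut ≅ S_5 of order 120.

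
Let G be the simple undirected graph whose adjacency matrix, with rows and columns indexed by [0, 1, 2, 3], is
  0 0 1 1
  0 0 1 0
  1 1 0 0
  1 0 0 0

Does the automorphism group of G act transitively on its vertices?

Automorphisms preserve degree, but G has vertices of degree 1 and vertices of degree 2; no automorphism maps one to the other, so G is not vertex-transitive.

No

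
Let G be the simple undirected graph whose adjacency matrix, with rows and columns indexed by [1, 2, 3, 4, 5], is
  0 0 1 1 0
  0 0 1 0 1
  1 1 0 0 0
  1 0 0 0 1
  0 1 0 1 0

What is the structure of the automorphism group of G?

Every vertex has degree 2 and the graph is connected, so G is the 5-cycle C_5. C_5 has 5 rotations and 5 reflections, so Aut(C_5) ≅ D_5 of order 10.

the dihedral group of order 10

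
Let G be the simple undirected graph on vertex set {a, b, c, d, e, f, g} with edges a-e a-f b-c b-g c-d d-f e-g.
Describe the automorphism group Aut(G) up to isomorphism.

Every vertex has degree 2 and the graph is connected, so G is the 7-cycle C_7. The automorphisms of the 7-cycle are exactly the symmetries of a regular 7-gon: the dihedral group D_7, |D_7| = 14.

the dihedral group of order 14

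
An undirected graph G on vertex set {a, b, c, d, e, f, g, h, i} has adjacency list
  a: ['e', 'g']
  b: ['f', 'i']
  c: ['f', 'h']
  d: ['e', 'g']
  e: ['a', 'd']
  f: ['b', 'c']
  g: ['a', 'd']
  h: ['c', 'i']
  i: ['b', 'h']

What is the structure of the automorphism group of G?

G has two connected components, {b, c, f, h, i} and {a, d, e, g}; each is 2-regular, so G = C_5 ⊔ C_4. No automorphism exchanges components of different sizes, hence Aut(G) is the direct product D_4 × D_5, order 80.

D_4 × D_5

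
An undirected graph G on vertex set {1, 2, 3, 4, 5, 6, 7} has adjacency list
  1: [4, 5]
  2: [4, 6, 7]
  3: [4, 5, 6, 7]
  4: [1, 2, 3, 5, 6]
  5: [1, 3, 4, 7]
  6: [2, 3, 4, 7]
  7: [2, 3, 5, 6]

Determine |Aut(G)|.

1

Degrees alone do not determine every vertex (e.g. 3 and 5 both have degree 4), but their neighbour-degree multisets differ: N(3) has degrees [4, 4, 4, 5] while N(5) has degrees [2, 4, 4, 5]. Repeating this refinement separates all vertices, so the only automorphism is the identity.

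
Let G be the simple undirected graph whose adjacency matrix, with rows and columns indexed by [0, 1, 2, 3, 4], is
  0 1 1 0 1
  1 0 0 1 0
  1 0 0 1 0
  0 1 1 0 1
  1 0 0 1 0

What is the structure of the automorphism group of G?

S_3 × S_2

The vertices split by degree into {0, 3} (degree 3) and {1, 2, 4} (degree 2); every edge runs between the two parts, so G is the complete bipartite graph K_{2,3}. Automorphisms preserve the bipartition setwise (since the parts differ in size) and act as S_3 × S_2 within it; |Aut| = 12.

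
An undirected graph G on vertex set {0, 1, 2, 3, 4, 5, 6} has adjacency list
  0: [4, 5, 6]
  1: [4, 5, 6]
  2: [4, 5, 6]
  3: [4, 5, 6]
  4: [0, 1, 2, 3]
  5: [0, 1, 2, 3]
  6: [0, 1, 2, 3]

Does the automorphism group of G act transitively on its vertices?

Automorphisms preserve degree, but G has vertices of degree 3 and vertices of degree 4; no automorphism maps one to the other, so G is not vertex-transitive.

No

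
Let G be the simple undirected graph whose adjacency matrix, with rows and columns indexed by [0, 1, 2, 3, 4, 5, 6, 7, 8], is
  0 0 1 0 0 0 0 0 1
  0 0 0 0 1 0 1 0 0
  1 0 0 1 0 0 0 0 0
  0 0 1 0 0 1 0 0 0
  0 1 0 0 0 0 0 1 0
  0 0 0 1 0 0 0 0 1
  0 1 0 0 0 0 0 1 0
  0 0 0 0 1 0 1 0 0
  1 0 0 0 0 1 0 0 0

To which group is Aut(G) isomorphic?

G has two connected components, {0, 2, 3, 5, 8} and {1, 4, 6, 7}; each is 2-regular, so G = C_5 ⊔ C_4. The components are non-isomorphic (different sizes), so Aut(G) = Aut(C_4) × Aut(C_5) = D_4 × D_5 of order 8·10 = 80.

D_4 × D_5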